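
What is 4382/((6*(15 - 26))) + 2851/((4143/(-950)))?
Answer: -32818721/45573 ≈ -720.13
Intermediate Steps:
4382/((6*(15 - 26))) + 2851/((4143/(-950))) = 4382/((6*(-11))) + 2851/((4143*(-1/950))) = 4382/(-66) + 2851/(-4143/950) = 4382*(-1/66) + 2851*(-950/4143) = -2191/33 - 2708450/4143 = -32818721/45573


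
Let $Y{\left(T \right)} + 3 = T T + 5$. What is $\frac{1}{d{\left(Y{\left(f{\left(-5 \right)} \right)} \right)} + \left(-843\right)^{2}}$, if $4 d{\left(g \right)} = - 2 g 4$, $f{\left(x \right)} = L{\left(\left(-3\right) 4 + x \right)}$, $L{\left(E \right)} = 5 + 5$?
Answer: $\frac{1}{710445} \approx 1.4076 \cdot 10^{-6}$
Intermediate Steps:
$L{\left(E \right)} = 10$
$f{\left(x \right)} = 10$
$Y{\left(T \right)} = 2 + T^{2}$ ($Y{\left(T \right)} = -3 + \left(T T + 5\right) = -3 + \left(T^{2} + 5\right) = -3 + \left(5 + T^{2}\right) = 2 + T^{2}$)
$d{\left(g \right)} = - 2 g$ ($d{\left(g \right)} = \frac{- 2 g 4}{4} = \frac{\left(-8\right) g}{4} = - 2 g$)
$\frac{1}{d{\left(Y{\left(f{\left(-5 \right)} \right)} \right)} + \left(-843\right)^{2}} = \frac{1}{- 2 \left(2 + 10^{2}\right) + \left(-843\right)^{2}} = \frac{1}{- 2 \left(2 + 100\right) + 710649} = \frac{1}{\left(-2\right) 102 + 710649} = \frac{1}{-204 + 710649} = \frac{1}{710445}$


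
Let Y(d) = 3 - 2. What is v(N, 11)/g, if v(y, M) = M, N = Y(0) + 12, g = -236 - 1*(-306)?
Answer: 11/70 ≈ 0.15714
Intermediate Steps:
Y(d) = 1
g = 70 (g = -236 + 306 = 70)
N = 13 (N = 1 + 12 = 13)
v(N, 11)/g = 11/70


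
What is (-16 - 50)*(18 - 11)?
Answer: -462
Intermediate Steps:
(-16 - 50)*(18 - 11) = -66*7 = -462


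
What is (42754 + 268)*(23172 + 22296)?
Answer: 1956124296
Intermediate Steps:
(42754 + 268)*(23172 + 22296) = 43022*45468 = 1956124296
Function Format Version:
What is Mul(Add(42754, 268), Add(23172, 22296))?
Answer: 1956124296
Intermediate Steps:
Mul(Add(42754, 268), Add(23172, 22296)) = Mul(43022, 45468) = 1956124296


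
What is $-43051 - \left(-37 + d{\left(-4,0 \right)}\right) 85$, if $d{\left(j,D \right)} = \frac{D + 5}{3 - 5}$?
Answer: $- \frac{79387}{2} \approx -39694.0$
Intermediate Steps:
$d{\left(j,D \right)} = - \frac{5}{2} - \frac{D}{2}$ ($d{\left(j,D \right)} = \frac{5 + D}{-2} = \left(5 + D\right) \left(- \frac{1}{2}\right) = - \frac{5}{2} - \frac{D}{2}$)
$-43051 - \left(-37 + d{\left(-4,0 \right)}\right) 85 = -43051 - \left(-37 - \frac{5}{2}\right) 85 = -43051 - \left(- \frac{79}{2}\right) 85 = -43051 - - \frac{6715}{2} = -43051 + \frac{6715}{2} = - \frac{79387}{2}$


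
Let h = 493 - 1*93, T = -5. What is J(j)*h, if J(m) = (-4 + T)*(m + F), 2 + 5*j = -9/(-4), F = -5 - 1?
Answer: 21420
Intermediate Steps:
F = -6
j = 1/20 (j = -⅖ + (-9/(-4))/5 = -⅖ + (-9*(-¼))/5 = -⅖ + (⅕)*(9/4) = -⅖ + 9/20 = 1/20 ≈ 0.050000)
h = 400 (h = 493 - 93 = 400)
J(m) = 54 - 9*m (J(m) = (-4 - 5)*(m - 6) = -9*(-6 + m) = 54 - 9*m)
J(j)*h = (54 - 9*1/20)*400 = (54 - 9/20)*400 = (1071/20)*400 = 21420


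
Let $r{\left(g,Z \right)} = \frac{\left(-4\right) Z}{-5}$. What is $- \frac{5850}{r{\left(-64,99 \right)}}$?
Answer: $- \frac{1625}{22} \approx -73.864$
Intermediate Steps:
$r{\left(g,Z \right)} = \frac{4 Z}{5}$ ($r{\left(g,Z \right)} = - 4 Z \left(- \frac{1}{5}\right) = \frac{4 Z}{5}$)
$- \frac{5850}{r{\left(-64,99 \right)}} = - \frac{5850}{\frac{4}{5} \cdot 99} = - \frac{5850}{\frac{396}{5}} = \left(-5850\right) \frac{5}{396} = - \frac{1625}{22}$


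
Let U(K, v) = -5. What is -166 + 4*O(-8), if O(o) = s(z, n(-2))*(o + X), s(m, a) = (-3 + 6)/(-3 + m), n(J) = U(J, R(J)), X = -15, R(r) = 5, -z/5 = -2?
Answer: -1438/7 ≈ -205.43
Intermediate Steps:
z = 10 (z = -5*(-2) = 10)
n(J) = -5
s(m, a) = 3/(-3 + m)
O(o) = -45/7 + 3*o/7 (O(o) = (3/(-3 + 10))*(o - 15) = (3/7)*(-15 + o) = (3*(1/7))*(-15 + o) = 3*(-15 + o)/7 = -45/7 + 3*o/7)
-166 + 4*O(-8) = -166 + 4*(-45/7 + (3/7)*(-8)) = -166 + 4*(-45/7 - 24/7) = -166 + 4*(-69/7) = -166 - 276/7 = -1438/7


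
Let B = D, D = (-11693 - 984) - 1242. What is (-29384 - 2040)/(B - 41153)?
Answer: 982/1721 ≈ 0.57060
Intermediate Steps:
D = -13919 (D = -12677 - 1242 = -13919)
B = -13919
(-29384 - 2040)/(B - 41153) = (-29384 - 2040)/(-13919 - 41153) = -31424/(-55072) = -31424*(-1/55072) = 982/1721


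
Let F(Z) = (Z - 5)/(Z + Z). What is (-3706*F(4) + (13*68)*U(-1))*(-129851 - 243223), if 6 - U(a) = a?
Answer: -4962816885/2 ≈ -2.4814e+9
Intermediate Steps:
F(Z) = (-5 + Z)/(2*Z) (F(Z) = (-5 + Z)/((2*Z)) = (-5 + Z)*(1/(2*Z)) = (-5 + Z)/(2*Z))
U(a) = 6 - a
(-3706*F(4) + (13*68)*U(-1))*(-129851 - 243223) = (-1853*(-5 + 4)/4 + (13*68)*(6 - 1*(-1)))*(-129851 - 243223) = (-1853*(-1)/4 + 884*(6 + 1))*(-373074) = (-3706*(-1/8) + 884*7)*(-373074) = (1853/4 + 6188)*(-373074) = (26605/4)*(-373074) = -4962816885/2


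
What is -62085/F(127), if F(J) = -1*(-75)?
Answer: -4139/5 ≈ -827.80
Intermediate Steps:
F(J) = 75
-62085/F(127) = -62085/75 = -62085*1/75 = -4139/5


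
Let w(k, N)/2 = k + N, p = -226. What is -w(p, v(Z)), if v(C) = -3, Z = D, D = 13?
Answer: 458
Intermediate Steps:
Z = 13
w(k, N) = 2*N + 2*k (w(k, N) = 2*(k + N) = 2*(N + k) = 2*N + 2*k)
-w(p, v(Z)) = -(2*(-3) + 2*(-226)) = -(-6 - 452) = -1*(-458) = 458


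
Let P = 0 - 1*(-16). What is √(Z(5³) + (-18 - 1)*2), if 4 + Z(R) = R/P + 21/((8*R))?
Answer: I*√341665/100 ≈ 5.8452*I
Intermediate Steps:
P = 16 (P = 0 + 16 = 16)
Z(R) = -4 + R/16 + 21/(8*R) (Z(R) = -4 + (R/16 + 21/((8*R))) = -4 + (R*(1/16) + 21*(1/(8*R))) = -4 + (R/16 + 21/(8*R)) = -4 + R/16 + 21/(8*R))
√(Z(5³) + (-18 - 1)*2) = √((42 + 5³*(-64 + 5³))/(16*(5³)) + (-18 - 1)*2) = √((1/16)*(42 + 125*(-64 + 125))/125 - 19*2) = √((1/16)*(1/125)*(42 + 125*61) - 38) = √((1/16)*(1/125)*(42 + 7625) - 38) = √((1/16)*(1/125)*7667 - 38) = √(7667/2000 - 38) = √(-68333/2000) = I*√341665/100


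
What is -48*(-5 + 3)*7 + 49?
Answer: 721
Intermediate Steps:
-48*(-5 + 3)*7 + 49 = -(-96)*7 + 49 = -48*(-14) + 49 = 672 + 49 = 721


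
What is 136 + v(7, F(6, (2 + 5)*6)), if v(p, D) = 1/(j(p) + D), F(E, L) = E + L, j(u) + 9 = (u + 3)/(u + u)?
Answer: 37815/278 ≈ 136.03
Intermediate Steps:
j(u) = -9 + (3 + u)/(2*u) (j(u) = -9 + (u + 3)/(u + u) = -9 + (3 + u)/((2*u)) = -9 + (3 + u)*(1/(2*u)) = -9 + (3 + u)/(2*u))
v(p, D) = 1/(D + (3 - 17*p)/(2*p)) (v(p, D) = 1/((3 - 17*p)/(2*p) + D) = 1/(D + (3 - 17*p)/(2*p)))
136 + v(7, F(6, (2 + 5)*6)) = 136 + 2*7/(3 - 17*7 + 2*(6 + (2 + 5)*6)*7) = 136 + 2*7/(3 - 119 + 2*(6 + 7*6)*7) = 136 + 2*7/(3 - 119 + 2*(6 + 42)*7) = 136 + 2*7/(3 - 119 + 2*48*7) = 136 + 2*7/(3 - 119 + 672) = 136 + 2*7/556 = 136 + 2*7*(1/556) = 136 + 7/278 = 37815/278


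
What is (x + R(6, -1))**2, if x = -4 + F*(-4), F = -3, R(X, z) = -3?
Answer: 25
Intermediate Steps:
x = 8 (x = -4 - 3*(-4) = -4 + 12 = 8)
(x + R(6, -1))**2 = (8 - 3)**2 = 5**2 = 25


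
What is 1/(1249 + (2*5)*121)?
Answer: 1/2459 ≈ 0.00040667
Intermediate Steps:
1/(1249 + (2*5)*121) = 1/(1249 + 10*121) = 1/(1249 + 1210) = 1/2459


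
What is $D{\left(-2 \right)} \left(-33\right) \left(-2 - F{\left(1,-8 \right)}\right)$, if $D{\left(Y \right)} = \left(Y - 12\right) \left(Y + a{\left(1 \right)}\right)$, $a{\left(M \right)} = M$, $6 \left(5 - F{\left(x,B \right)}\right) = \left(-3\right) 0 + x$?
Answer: $3157$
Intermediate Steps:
$F{\left(x,B \right)} = 5 - \frac{x}{6}$ ($F{\left(x,B \right)} = 5 - \frac{\left(-3\right) 0 + x}{6} = 5 - \frac{0 + x}{6} = 5 - \frac{x}{6}$)
$D{\left(Y \right)} = \left(1 + Y\right) \left(-12 + Y\right)$ ($D{\left(Y \right)} = \left(Y - 12\right) \left(Y + 1\right) = \left(-12 + Y\right) \left(1 + Y\right) = \left(1 + Y\right) \left(-12 + Y\right)$)
$D{\left(-2 \right)} \left(-33\right) \left(-2 - F{\left(1,-8 \right)}\right) = \left(-12 + \left(-2\right)^{2} - -22\right) \left(-33\right) \left(-2 - \left(5 - \frac{1}{6}\right)\right) = \left(-12 + 4 + 22\right) \left(-33\right) \left(-2 - \left(5 - \frac{1}{6}\right)\right) = 14 \left(-33\right) \left(-2 - \frac{29}{6}\right) = - 462 \left(-2 - \frac{29}{6}\right) = \left(-462\right) \left(- \frac{41}{6}\right) = 3157$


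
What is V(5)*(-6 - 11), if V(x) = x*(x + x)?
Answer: -850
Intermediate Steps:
V(x) = 2*x**2 (V(x) = x*(2*x) = 2*x**2)
V(5)*(-6 - 11) = (2*5**2)*(-6 - 11) = (2*25)*(-17) = 50*(-17) = -850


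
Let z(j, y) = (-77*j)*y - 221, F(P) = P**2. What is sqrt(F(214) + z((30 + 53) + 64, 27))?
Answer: I*sqrt(260038) ≈ 509.94*I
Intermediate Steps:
z(j, y) = -221 - 77*j*y (z(j, y) = -77*j*y - 221 = -221 - 77*j*y)
sqrt(F(214) + z((30 + 53) + 64, 27)) = sqrt(214**2 + (-221 - 77*((30 + 53) + 64)*27)) = sqrt(45796 + (-221 - 77*(83 + 64)*27)) = sqrt(45796 + (-221 - 77*147*27)) = sqrt(45796 + (-221 - 305613)) = sqrt(45796 - 305834) = sqrt(-260038) = I*sqrt(260038)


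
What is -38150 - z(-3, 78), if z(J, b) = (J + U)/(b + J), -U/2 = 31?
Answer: -572237/15 ≈ -38149.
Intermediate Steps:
U = -62 (U = -2*31 = -62)
z(J, b) = (-62 + J)/(J + b) (z(J, b) = (J - 62)/(b + J) = (-62 + J)/(J + b))
-38150 - z(-3, 78) = -38150 - (-62 - 3)/(-3 + 78) = -38150 - (-65)/75 = -38150 - 1*(-13/15) = -38150 + 13/15 = -572237/15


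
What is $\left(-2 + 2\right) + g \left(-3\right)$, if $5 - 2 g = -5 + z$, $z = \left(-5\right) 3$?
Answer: $- \frac{75}{2} \approx -37.5$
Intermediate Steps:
$z = -15$
$g = \frac{25}{2}$ ($g = \frac{5}{2} - \frac{-5 - 15}{2} = \frac{5}{2} - -10 = \frac{5}{2} + 10 = \frac{25}{2} \approx 12.5$)
$\left(-2 + 2\right) + g \left(-3\right) = \left(-2 + 2\right) + \frac{25}{2} \left(-3\right) = 0 - \frac{75}{2} = - \frac{75}{2}$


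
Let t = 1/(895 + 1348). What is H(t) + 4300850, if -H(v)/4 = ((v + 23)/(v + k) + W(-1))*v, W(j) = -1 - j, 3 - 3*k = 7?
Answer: 86522208566030/20117467 ≈ 4.3008e+6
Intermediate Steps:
t = 1/2243 ≈ 0.00044583
k = -4/3 (k = 1 - ⅓*7 = 1 - 7/3 = -4/3 ≈ -1.3333)
H(v) = -4*v*(23 + v)/(-4/3 + v) (H(v) = -4*((v + 23)/(v - 4/3) + (-1 - 1*(-1)))*v = -4*((23 + v)/(-4/3 + v) + (-1 + 1))*v = -4*((23 + v)/(-4/3 + v) + 0)*v = -4*(23 + v)/(-4/3 + v)*v = -4*v*(23 + v)/(-4/3 + v))
H(t) + 4300850 = -12*1/2243*(23 + 1/2243)/(-4 + 3*(1/2243)) + 4300850 = -12*1/2243*51590/2243/(-4 + 3/2243) + 4300850 = -12*1/2243*51590/2243/(-8969/2243) + 4300850 = -12*1/2243*(-2243/8969)*51590/2243 + 4300850 = 619080/20117467 + 4300850 = 86522208566030/20117467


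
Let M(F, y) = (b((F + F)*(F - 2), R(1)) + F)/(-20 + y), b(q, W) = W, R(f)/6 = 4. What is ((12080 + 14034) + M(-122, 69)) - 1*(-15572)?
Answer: 41684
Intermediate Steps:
R(f) = 24 (R(f) = 6*4 = 24)
M(F, y) = (24 + F)/(-20 + y)
((12080 + 14034) + M(-122, 69)) - 1*(-15572) = ((12080 + 14034) + (24 - 122)/(-20 + 69)) - 1*(-15572) = (26114 - 98/49) + 15572 = (26114 + (1/49)*(-98)) + 15572 = (26114 - 2) + 15572 = 26112 + 15572 = 41684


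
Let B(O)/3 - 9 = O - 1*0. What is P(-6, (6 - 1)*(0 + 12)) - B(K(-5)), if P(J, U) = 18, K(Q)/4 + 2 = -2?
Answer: 39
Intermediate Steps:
K(Q) = -16 (K(Q) = -8 + 4*(-2) = -8 - 8 = -16)
B(O) = 27 + 3*O (B(O) = 27 + 3*(O - 1*0) = 27 + 3*(O + 0) = 27 + 3*O)
P(-6, (6 - 1)*(0 + 12)) - B(K(-5)) = 18 - (27 + 3*(-16)) = 18 - (27 - 48) = 18 - 1*(-21) = 18 + 21 = 39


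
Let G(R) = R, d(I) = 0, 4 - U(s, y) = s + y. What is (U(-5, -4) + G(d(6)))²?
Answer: 169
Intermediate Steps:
U(s, y) = 4 - s - y (U(s, y) = 4 - (s + y) = 4 + (-s - y) = 4 - s - y)
(U(-5, -4) + G(d(6)))² = ((4 - 1*(-5) - 1*(-4)) + 0)² = ((4 + 5 + 4) + 0)² = (13 + 0)² = 13² = 169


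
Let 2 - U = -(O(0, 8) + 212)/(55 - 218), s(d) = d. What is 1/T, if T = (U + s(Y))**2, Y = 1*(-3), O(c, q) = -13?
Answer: 26569/131044 ≈ 0.20275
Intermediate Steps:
Y = -3
U = 127/163 (U = 2 - (-1)*(-13 + 212)/(55 - 218) = 2 - (-1)*199/(-163) = 2 - (-1)*199*(-1/163) = 2 - (-1)*(-199)/163 = 2 - 1*199/163 = 2 - 199/163 = 127/163 ≈ 0.77914)
T = 131044/26569 (T = (127/163 - 3)**2 = (-362/163)**2 = 131044/26569 ≈ 4.9322)
1/T = 1/(131044/26569) = 26569/131044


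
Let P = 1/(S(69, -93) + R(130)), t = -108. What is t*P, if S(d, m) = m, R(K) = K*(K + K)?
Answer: -108/33707 ≈ -0.0032041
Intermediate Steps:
R(K) = 2*K² (R(K) = K*(2*K) = 2*K²)
P = 1/33707 (P = 1/(-93 + 2*130²) = 1/(-93 + 2*16900) = 1/(-93 + 33800) = 1/33707 ≈ 2.9667e-5)
t*P = -108*1/33707 = -108/33707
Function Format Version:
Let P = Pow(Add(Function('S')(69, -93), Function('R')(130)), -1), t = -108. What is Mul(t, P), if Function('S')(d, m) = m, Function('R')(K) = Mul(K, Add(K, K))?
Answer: Rational(-108, 33707) ≈ -0.0032041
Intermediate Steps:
Function('R')(K) = Mul(2, Pow(K, 2)) (Function('R')(K) = Mul(K, Mul(2, K)) = Mul(2, Pow(K, 2)))
P = Rational(1, 33707) (P = Pow(Add(-93, Mul(2, Pow(130, 2))), -1) = Pow(Add(-93, Mul(2, 16900)), -1) = Pow(Add(-93, 33800), -1) = Pow(33707, -1) = Rational(1, 33707) ≈ 2.9667e-5)
Mul(t, P) = Mul(-108, Rational(1, 33707)) = Rational(-108, 33707)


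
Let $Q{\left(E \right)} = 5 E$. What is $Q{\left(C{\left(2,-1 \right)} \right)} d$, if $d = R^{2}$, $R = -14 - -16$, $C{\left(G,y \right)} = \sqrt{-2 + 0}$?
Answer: $20 i \sqrt{2} \approx 28.284 i$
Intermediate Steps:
$C{\left(G,y \right)} = i \sqrt{2}$ ($C{\left(G,y \right)} = \sqrt{-2} = i \sqrt{2}$)
$R = 2$ ($R = -14 + 16 = 2$)
$d = 4$ ($d = 2^{2} = 4$)
$Q{\left(C{\left(2,-1 \right)} \right)} d = 5 i \sqrt{2} \cdot 4 = 20 i \sqrt{2}$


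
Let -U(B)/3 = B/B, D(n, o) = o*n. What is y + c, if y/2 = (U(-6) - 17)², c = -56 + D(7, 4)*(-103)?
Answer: -2140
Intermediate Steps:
D(n, o) = n*o
c = -2940 (c = -56 + (7*4)*(-103) = -56 + 28*(-103) = -56 - 2884 = -2940)
U(B) = -3 (U(B) = -3*B/B = -3*1 = -3)
y = 800 (y = 2*(-3 - 17)² = 2*(-20)² = 2*400 = 800)
y + c = 800 - 2940 = -2140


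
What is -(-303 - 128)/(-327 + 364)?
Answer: 431/37 ≈ 11.649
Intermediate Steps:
-(-303 - 128)/(-327 + 364) = -(-431)/37 = -1*(-431/37) = 431/37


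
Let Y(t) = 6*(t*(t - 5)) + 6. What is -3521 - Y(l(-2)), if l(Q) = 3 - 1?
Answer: -3491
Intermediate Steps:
l(Q) = 2
Y(t) = 6 + 6*t*(-5 + t) (Y(t) = 6*(t*(-5 + t)) + 6 = 6*t*(-5 + t) + 6 = 6 + 6*t*(-5 + t))
-3521 - Y(l(-2)) = -3521 - (6 - 30*2 + 6*2²) = -3521 - (6 - 60 + 6*4) = -3521 - (6 - 60 + 24) = -3521 - 1*(-30) = -3521 + 30 = -3491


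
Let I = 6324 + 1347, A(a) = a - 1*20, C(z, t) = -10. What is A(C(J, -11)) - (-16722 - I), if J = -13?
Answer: 24363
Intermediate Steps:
A(a) = -20 + a (A(a) = a - 20 = -20 + a)
I = 7671
A(C(J, -11)) - (-16722 - I) = (-20 - 10) - (-16722 - 1*7671) = -30 - (-16722 - 7671) = -30 - 1*(-24393) = -30 + 24393 = 24363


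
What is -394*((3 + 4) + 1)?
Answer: -3152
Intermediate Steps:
-394*((3 + 4) + 1) = -394*(7 + 1) = -394*8 = -3152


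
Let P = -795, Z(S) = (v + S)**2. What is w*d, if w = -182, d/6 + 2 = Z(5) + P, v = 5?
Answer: 761124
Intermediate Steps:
Z(S) = (5 + S)**2
d = -4182 (d = -12 + 6*((5 + 5)**2 - 795) = -12 + 6*(10**2 - 795) = -12 + 6*(100 - 795) = -12 + 6*(-695) = -12 - 4170 = -4182)
w*d = -182*(-4182) = 761124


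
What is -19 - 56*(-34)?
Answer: 1885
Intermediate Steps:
-19 - 56*(-34) = -19 + 1904 = 1885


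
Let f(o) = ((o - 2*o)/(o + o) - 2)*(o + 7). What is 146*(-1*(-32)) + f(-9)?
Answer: 4677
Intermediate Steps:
f(o) = -35/2 - 5*o/2 (f(o) = ((-o)/((2*o)) - 2)*(7 + o) = ((-o)*(1/(2*o)) - 2)*(7 + o) = (-1/2 - 2)*(7 + o) = -5*(7 + o)/2 = -35/2 - 5*o/2)
146*(-1*(-32)) + f(-9) = 146*(-1*(-32)) + (-35/2 - 5/2*(-9)) = 146*32 + (-35/2 + 45/2) = 4672 + 5 = 4677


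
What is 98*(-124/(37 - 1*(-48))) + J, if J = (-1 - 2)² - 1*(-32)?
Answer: -8667/85 ≈ -101.96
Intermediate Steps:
J = 41 (J = (-3)² + 32 = 9 + 32 = 41)
98*(-124/(37 - 1*(-48))) + J = 98*(-124/(37 - 1*(-48))) + 41 = 98*(-124/(37 + 48)) + 41 = 98*(-124/85) + 41 = -12152/85 + 41 = -8667/85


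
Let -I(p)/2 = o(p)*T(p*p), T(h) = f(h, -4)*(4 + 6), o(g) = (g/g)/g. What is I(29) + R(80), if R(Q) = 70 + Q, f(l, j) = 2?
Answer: 4310/29 ≈ 148.62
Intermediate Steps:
o(g) = 1/g
T(h) = 20 (T(h) = 2*(4 + 6) = 2*10 = 20)
I(p) = -40/p (I(p) = -2*20/p = -40/p)
I(29) + R(80) = -40/29 + (70 + 80) = -40*1/29 + 150 = -40/29 + 150 = 4310/29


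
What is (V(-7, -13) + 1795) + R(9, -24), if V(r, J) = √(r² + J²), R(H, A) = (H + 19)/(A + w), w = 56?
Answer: 14367/8 + √218 ≈ 1810.6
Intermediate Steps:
R(H, A) = (19 + H)/(56 + A) (R(H, A) = (H + 19)/(A + 56) = (19 + H)/(56 + A))
V(r, J) = √(J² + r²)
(V(-7, -13) + 1795) + R(9, -24) = (√((-13)² + (-7)²) + 1795) + (19 + 9)/(56 - 24) = (√(169 + 49) + 1795) + 28/32 = (√218 + 1795) + (1/32)*28 = (1795 + √218) + 7/8 = 14367/8 + √218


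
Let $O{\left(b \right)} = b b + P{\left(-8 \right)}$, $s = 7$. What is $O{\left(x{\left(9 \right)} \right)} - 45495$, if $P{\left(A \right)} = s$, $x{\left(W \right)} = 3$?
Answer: $-45479$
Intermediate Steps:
$P{\left(A \right)} = 7$
$O{\left(b \right)} = 7 + b^{2}$ ($O{\left(b \right)} = b b + 7 = b^{2} + 7 = 7 + b^{2}$)
$O{\left(x{\left(9 \right)} \right)} - 45495 = \left(7 + 3^{2}\right) - 45495 = \left(7 + 9\right) - 45495 = 16 - 45495 = -45479$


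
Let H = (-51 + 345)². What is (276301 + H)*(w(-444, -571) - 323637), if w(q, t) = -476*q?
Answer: -40732825941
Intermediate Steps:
H = 86436 (H = 294² = 86436)
(276301 + H)*(w(-444, -571) - 323637) = (276301 + 86436)*(-476*(-444) - 323637) = 362737*(211344 - 323637) = 362737*(-112293) = -40732825941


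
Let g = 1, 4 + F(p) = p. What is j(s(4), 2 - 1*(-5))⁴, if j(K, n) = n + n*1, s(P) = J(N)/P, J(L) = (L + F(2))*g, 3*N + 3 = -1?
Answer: 38416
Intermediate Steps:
F(p) = -4 + p
N = -4/3 (N = -1 + (⅓)*(-1) = -1 - ⅓ = -4/3 ≈ -1.3333)
J(L) = -2 + L (J(L) = (L + (-4 + 2))*1 = (L - 2)*1 = (-2 + L)*1 = -2 + L)
s(P) = -10/(3*P) (s(P) = (-2 - 4/3)/P = -10/(3*P))
j(K, n) = 2*n (j(K, n) = n + n = 2*n)
j(s(4), 2 - 1*(-5))⁴ = (2*(2 - 1*(-5)))⁴ = (2*(2 + 5))⁴ = (2*7)⁴ = 14⁴ = 38416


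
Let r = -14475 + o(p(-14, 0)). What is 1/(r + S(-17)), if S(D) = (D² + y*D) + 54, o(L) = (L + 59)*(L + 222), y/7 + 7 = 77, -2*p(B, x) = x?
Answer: -1/9364 ≈ -0.00010679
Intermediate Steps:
p(B, x) = -x/2
y = 490 (y = -49 + 7*77 = -49 + 539 = 490)
o(L) = (59 + L)*(222 + L)
r = -1377 (r = -14475 + (13098 + (-½*0)² + 281*(-½*0)) = -14475 + (13098 + 0² + 281*0) = -14475 + (13098 + 0 + 0) = -14475 + 13098 = -1377)
S(D) = 54 + D² + 490*D (S(D) = (D² + 490*D) + 54 = 54 + D² + 490*D)
1/(r + S(-17)) = 1/(-1377 + (54 + (-17)² + 490*(-17))) = 1/(-1377 + (54 + 289 - 8330)) = 1/(-1377 - 7987) = 1/(-9364) = -1/9364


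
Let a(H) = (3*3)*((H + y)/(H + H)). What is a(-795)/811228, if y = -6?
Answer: 2403/429950840 ≈ 5.5890e-6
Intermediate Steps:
a(H) = 9*(-6 + H)/(2*H) (a(H) = (3*3)*((H - 6)/(H + H)) = 9*((-6 + H)/((2*H))) = 9*((-6 + H)*(1/(2*H))) = 9*((-6 + H)/(2*H)) = 9*(-6 + H)/(2*H))
a(-795)/811228 = (9/2 - 27/(-795))/811228 = (9/2 - 27*(-1/795))*(1/811228) = (9/2 + 9/265)*(1/811228) = (2403/530)*(1/811228) = 2403/429950840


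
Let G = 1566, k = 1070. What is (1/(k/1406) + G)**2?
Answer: 703104051169/286225 ≈ 2.4565e+6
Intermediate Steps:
(1/(k/1406) + G)**2 = (1/(1070/1406) + 1566)**2 = (1/(1070*(1/1406)) + 1566)**2 = (1/(535/703) + 1566)**2 = (703/535 + 1566)**2 = (838513/535)**2 = 703104051169/286225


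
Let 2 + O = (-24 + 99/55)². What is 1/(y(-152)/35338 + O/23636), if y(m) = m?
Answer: 10440612100/171907899 ≈ 60.734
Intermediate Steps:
O = 12271/25 (O = -2 + (-24 + 99/55)² = -2 + (-24 + 99*(1/55))² = -2 + (-24 + 9/5)² = -2 + (-111/5)² = -2 + 12321/25 = 12271/25 ≈ 490.84)
1/(y(-152)/35338 + O/23636) = 1/(-152/35338 + (12271/25)/23636) = 1/(-152*1/35338 + (12271/25)*(1/23636)) = 1/(-76/17669 + 12271/590900) = 1/(171907899/10440612100) = 10440612100/171907899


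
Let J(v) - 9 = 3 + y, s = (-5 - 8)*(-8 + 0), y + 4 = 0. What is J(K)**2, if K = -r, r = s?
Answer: 64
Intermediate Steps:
y = -4 (y = -4 + 0 = -4)
s = 104 (s = -13*(-8) = 104)
r = 104
K = -104 (K = -1*104 = -104)
J(v) = 8 (J(v) = 9 + (3 - 4) = 9 - 1 = 8)
J(K)**2 = 8**2 = 64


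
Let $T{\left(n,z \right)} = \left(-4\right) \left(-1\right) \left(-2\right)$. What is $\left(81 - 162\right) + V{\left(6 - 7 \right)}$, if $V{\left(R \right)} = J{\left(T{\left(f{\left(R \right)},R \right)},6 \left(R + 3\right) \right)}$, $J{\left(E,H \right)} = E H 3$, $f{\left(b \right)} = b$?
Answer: $-369$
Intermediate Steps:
$T{\left(n,z \right)} = -8$ ($T{\left(n,z \right)} = 4 \left(-2\right) = -8$)
$J{\left(E,H \right)} = 3 E H$
$V{\left(R \right)} = -432 - 144 R$ ($V{\left(R \right)} = 3 \left(-8\right) 6 \left(R + 3\right) = 3 \left(-8\right) 6 \left(3 + R\right) = 3 \left(-8\right) \left(18 + 6 R\right) = -432 - 144 R$)
$\left(81 - 162\right) + V{\left(6 - 7 \right)} = \left(81 - 162\right) - \left(432 + 144 \left(6 - 7\right)\right) = -81 - 288 = -369$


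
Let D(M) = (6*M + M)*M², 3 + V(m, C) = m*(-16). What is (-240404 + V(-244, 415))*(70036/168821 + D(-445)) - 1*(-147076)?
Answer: 24628683381312296913/168821 ≈ 1.4589e+14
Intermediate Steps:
V(m, C) = -3 - 16*m (V(m, C) = -3 + m*(-16) = -3 - 16*m)
D(M) = 7*M³ (D(M) = (7*M)*M² = 7*M³)
(-240404 + V(-244, 415))*(70036/168821 + D(-445)) - 1*(-147076) = (-240404 + (-3 - 16*(-244)))*(70036/168821 + 7*(-445)³) - 1*(-147076) = (-240404 + (-3 + 3904))*(70036*(1/168821) + 7*(-88121125)) + 147076 = (-240404 + 3901)*(70036/168821 - 616847875) + 147076 = -236503*(-104136875035339/168821) + 147076 = 24628683356482779517/168821 + 147076 = 24628683381312296913/168821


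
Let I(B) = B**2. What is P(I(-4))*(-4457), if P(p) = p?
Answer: -71312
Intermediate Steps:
P(I(-4))*(-4457) = (-4)**2*(-4457) = 16*(-4457) = -71312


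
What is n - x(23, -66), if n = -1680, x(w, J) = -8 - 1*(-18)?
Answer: -1690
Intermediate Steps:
x(w, J) = 10 (x(w, J) = -8 + 18 = 10)
n - x(23, -66) = -1680 - 1*10 = -1680 - 10 = -1690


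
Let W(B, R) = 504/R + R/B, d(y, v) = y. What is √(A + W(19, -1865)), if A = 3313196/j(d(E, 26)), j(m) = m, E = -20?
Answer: I*√208132533114090/35435 ≈ 407.13*I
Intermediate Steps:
A = -828299/5 (A = 3313196/(-20) = 3313196*(-1/20) = -828299/5 ≈ -1.6566e+5)
√(A + W(19, -1865)) = √(-828299/5 + (504/(-1865) - 1865/19)) = √(-828299/5 + (504*(-1/1865) - 1865*1/19)) = √(-828299/5 + (-504/1865 - 1865/19)) = √(-828299/5 - 3487801/35435) = √(-5873642814/35435) = I*√208132533114090/35435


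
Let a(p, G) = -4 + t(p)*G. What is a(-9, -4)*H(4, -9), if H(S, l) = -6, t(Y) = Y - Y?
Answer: 24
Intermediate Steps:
t(Y) = 0
a(p, G) = -4 (a(p, G) = -4 + 0*G = -4 + 0 = -4)
a(-9, -4)*H(4, -9) = -4*(-6) = 24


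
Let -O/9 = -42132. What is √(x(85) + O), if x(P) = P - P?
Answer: 6*√10533 ≈ 615.78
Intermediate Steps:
O = 379188 (O = -9*(-42132) = 379188)
x(P) = 0
√(x(85) + O) = √(0 + 379188) = √379188 = 6*√10533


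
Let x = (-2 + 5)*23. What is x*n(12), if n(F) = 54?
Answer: 3726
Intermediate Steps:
x = 69 (x = 3*23 = 69)
x*n(12) = 69*54 = 3726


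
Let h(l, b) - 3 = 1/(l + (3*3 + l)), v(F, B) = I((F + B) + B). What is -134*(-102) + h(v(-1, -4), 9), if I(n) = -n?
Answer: 369118/27 ≈ 13671.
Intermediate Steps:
v(F, B) = -F - 2*B (v(F, B) = -((F + B) + B) = -((B + F) + B) = -(F + 2*B) = -F - 2*B)
h(l, b) = 3 + 1/(9 + 2*l) (h(l, b) = 3 + 1/(l + (3*3 + l)) = 3 + 1/(l + (9 + l)) = 3 + 1/(9 + 2*l))
-134*(-102) + h(v(-1, -4), 9) = -134*(-102) + 2*(14 + 3*(-1*(-1) - 2*(-4)))/(9 + 2*(-1*(-1) - 2*(-4))) = 13668 + 2*(14 + 3*(1 + 8))/(9 + 2*(1 + 8)) = 13668 + 2*(14 + 3*9)/(9 + 2*9) = 13668 + 2*(14 + 27)/(9 + 18) = 13668 + 2*41/27 = 13668 + 2*(1/27)*41 = 13668 + 82/27 = 369118/27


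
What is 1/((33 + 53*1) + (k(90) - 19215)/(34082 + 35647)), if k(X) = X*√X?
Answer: 46311514799/3970028274049 - 2091870*√10/3970028274049 ≈ 0.011664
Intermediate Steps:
k(X) = X^(3/2)
1/((33 + 53*1) + (k(90) - 19215)/(34082 + 35647)) = 1/((33 + 53*1) + (90^(3/2) - 19215)/(34082 + 35647)) = 1/((33 + 53) + (270*√10 - 19215)/69729) = 1/(86 + (-19215 + 270*√10)*(1/69729)) = 1/(86 + (-6405/23243 + 90*√10/23243)) = 1/(1992493/23243 + 90*√10/23243)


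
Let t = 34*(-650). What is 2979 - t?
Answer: 25079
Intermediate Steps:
t = -22100
2979 - t = 2979 - 1*(-22100) = 2979 + 22100 = 25079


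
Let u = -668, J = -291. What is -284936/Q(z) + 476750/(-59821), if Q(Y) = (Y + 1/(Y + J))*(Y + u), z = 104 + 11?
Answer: -2335918080994/669526622107 ≈ -3.4889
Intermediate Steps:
z = 115
Q(Y) = (-668 + Y)*(Y + 1/(-291 + Y)) (Q(Y) = (Y + 1/(Y - 291))*(Y - 668) = (Y + 1/(-291 + Y))*(-668 + Y) = (-668 + Y)*(Y + 1/(-291 + Y)))
-284936/Q(z) + 476750/(-59821) = -284936*(-291 + 115)/(-668 + 115**3 - 959*115**2 + 194389*115) + 476750/(-59821) = -284936*(-176/(-668 + 1520875 - 959*13225 + 22354735)) + 476750*(-1/59821) = -284936*(-176/(-668 + 1520875 - 12682775 + 22354735)) - 476750/59821 = -284936/((-1/176*11192167)) - 476750/59821 = -284936/(-11192167/176) - 476750/59821 = -284936*(-176/11192167) - 476750/59821 = 50148736/11192167 - 476750/59821 = -2335918080994/669526622107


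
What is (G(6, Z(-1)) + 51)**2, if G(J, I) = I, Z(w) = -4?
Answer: 2209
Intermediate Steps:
(G(6, Z(-1)) + 51)**2 = (-4 + 51)**2 = 47**2 = 2209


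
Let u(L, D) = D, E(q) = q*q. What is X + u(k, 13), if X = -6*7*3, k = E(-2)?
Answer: -113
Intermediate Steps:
E(q) = q**2
k = 4 (k = (-2)**2 = 4)
X = -126 (X = -42*3 = -126)
X + u(k, 13) = -126 + 13 = -113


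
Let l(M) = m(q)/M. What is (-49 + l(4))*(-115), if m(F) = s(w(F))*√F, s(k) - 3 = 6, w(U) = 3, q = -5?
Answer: 5635 - 1035*I*√5/4 ≈ 5635.0 - 578.58*I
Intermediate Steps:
s(k) = 9 (s(k) = 3 + 6 = 9)
m(F) = 9*√F
l(M) = 9*I*√5/M (l(M) = (9*√(-5))/M = (9*(I*√5))/M = (9*I*√5)/M = 9*I*√5/M)
(-49 + l(4))*(-115) = (-49 + 9*I*√5/4)*(-115) = 5635 - 1035*I*√5/4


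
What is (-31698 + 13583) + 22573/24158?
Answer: -437599597/24158 ≈ -18114.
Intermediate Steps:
(-31698 + 13583) + 22573/24158 = -18115 + 22573*(1/24158) = -18115 + 22573/24158 = -437599597/24158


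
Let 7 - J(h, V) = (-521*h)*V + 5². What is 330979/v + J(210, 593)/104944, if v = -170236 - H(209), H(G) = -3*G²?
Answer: 290829310/476933 ≈ 609.79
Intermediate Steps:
v = -39193 (v = -170236 - (-3)*209² = -170236 - (-3)*43681 = -170236 - 1*(-131043) = -170236 + 131043 = -39193)
J(h, V) = -18 + 521*V*h (J(h, V) = 7 - ((-521*h)*V + 5²) = 7 - (-521*V*h + 25) = 7 - (25 - 521*V*h) = 7 + (-25 + 521*V*h) = -18 + 521*V*h)
330979/v + J(210, 593)/104944 = 330979/(-39193) + (-18 + 521*593*210)/104944 = 330979*(-1/39193) + (-18 + 64880130)*(1/104944) = -30089/3563 + 64880112*(1/104944) = -30089/3563 + 4055007/6559 = 290829310/476933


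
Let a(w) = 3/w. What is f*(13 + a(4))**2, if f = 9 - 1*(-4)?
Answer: 39325/16 ≈ 2457.8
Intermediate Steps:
f = 13 (f = 9 + 4 = 13)
f*(13 + a(4))**2 = 13*(13 + 3/4)**2 = 13*(55/4)**2 = 13*(3025/16) = 39325/16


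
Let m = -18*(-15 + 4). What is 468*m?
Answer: 92664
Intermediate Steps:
m = 198 (m = -18*(-11) = 198)
468*m = 468*198 = 92664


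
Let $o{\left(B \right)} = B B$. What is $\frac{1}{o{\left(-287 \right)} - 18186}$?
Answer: $\frac{1}{64183} \approx 1.558 \cdot 10^{-5}$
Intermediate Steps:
$o{\left(B \right)} = B^{2}$
$\frac{1}{o{\left(-287 \right)} - 18186} = \frac{1}{\left(-287\right)^{2} - 18186} = \frac{1}{82369 - 18186} = \frac{1}{64183}$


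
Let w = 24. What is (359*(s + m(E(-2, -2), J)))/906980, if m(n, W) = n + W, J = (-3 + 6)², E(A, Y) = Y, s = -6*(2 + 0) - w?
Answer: -10411/906980 ≈ -0.011479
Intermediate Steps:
s = -36 (s = -6*(2 + 0) - 1*24 = -6*2 - 24 = -12 - 24 = -36)
J = 9 (J = 3² = 9)
m(n, W) = W + n
(359*(s + m(E(-2, -2), J)))/906980 = (359*(-36 + (9 - 2)))/906980 = (359*(-36 + 7))*(1/906980) = (359*(-29))*(1/906980) = -10411*1/906980 = -10411/906980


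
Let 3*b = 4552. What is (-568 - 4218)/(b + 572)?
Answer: -7179/3134 ≈ -2.2907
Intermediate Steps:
b = 4552/3 (b = (1/3)*4552 = 4552/3 ≈ 1517.3)
(-568 - 4218)/(b + 572) = (-568 - 4218)/(4552/3 + 572) = -4786/6268/3 = -4786*3/6268 = -7179/3134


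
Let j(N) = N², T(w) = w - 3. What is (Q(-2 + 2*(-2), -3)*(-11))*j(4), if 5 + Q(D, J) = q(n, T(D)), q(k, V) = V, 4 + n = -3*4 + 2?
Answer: 2464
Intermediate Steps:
T(w) = -3 + w
n = -14 (n = -4 + (-3*4 + 2) = -4 + (-12 + 2) = -4 - 10 = -14)
Q(D, J) = -8 + D (Q(D, J) = -5 + (-3 + D) = -8 + D)
(Q(-2 + 2*(-2), -3)*(-11))*j(4) = ((-8 + (-2 + 2*(-2)))*(-11))*4² = ((-8 + (-2 - 4))*(-11))*16 = ((-8 - 6)*(-11))*16 = -14*(-11)*16 = 154*16 = 2464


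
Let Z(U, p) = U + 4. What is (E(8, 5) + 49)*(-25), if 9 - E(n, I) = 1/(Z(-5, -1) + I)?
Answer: -5775/4 ≈ -1443.8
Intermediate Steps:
Z(U, p) = 4 + U
E(n, I) = 9 - 1/(-1 + I) (E(n, I) = 9 - 1/((4 - 5) + I) = 9 - 1/(-1 + I))
(E(8, 5) + 49)*(-25) = ((-10 + 9*5)/(-1 + 5) + 49)*(-25) = ((-10 + 45)/4 + 49)*(-25) = ((1/4)*35 + 49)*(-25) = (35/4 + 49)*(-25) = (231/4)*(-25) = -5775/4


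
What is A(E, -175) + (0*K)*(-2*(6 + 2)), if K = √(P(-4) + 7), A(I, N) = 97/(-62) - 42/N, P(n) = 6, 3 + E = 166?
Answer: -2053/1550 ≈ -1.3245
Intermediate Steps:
E = 163 (E = -3 + 166 = 163)
A(I, N) = -97/62 - 42/N (A(I, N) = 97*(-1/62) - 42/N = -97/62 - 42/N)
K = √13 (K = √(6 + 7) = √13 ≈ 3.6056)
A(E, -175) + (0*K)*(-2*(6 + 2)) = (-97/62 - 42/(-175)) + (0*√13)*(-2*(6 + 2)) = (-97/62 - 42*(-1/175)) + 0*(-2*8) = (-97/62 + 6/25) + 0*(-16) = -2053/1550 + 0 = -2053/1550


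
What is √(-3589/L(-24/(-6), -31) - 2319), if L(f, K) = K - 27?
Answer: I*√7592954/58 ≈ 47.509*I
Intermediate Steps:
L(f, K) = -27 + K
√(-3589/L(-24/(-6), -31) - 2319) = √(-3589/(-27 - 31) - 2319) = √(-3589/(-58) - 2319) = √(-3589*(-1/58) - 2319) = √(3589/58 - 2319) = √(-130913/58) = I*√7592954/58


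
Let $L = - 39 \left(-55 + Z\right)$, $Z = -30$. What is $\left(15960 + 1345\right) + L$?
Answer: $20620$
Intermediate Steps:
$L = 3315$ ($L = - 39 \left(-55 - 30\right) = \left(-39\right) \left(-85\right) = 3315$)
$\left(15960 + 1345\right) + L = \left(15960 + 1345\right) + 3315 = 17305 + 3315 = 20620$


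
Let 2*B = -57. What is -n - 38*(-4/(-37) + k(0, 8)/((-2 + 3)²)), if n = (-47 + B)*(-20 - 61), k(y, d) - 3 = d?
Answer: -483783/74 ≈ -6537.6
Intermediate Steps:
B = -57/2 (B = (½)*(-57) = -57/2 ≈ -28.500)
k(y, d) = 3 + d
n = 12231/2 (n = (-47 - 57/2)*(-20 - 61) = -151/2*(-81) = 12231/2 ≈ 6115.5)
-n - 38*(-4/(-37) + k(0, 8)/((-2 + 3)²)) = -1*12231/2 - 38*(-4/(-37) + (3 + 8)/((-2 + 3)²)) = -12231/2 - 38*(-4*(-1/37) + 11/(1²)) = -12231/2 - 38*(4/37 + 11/1) = -12231/2 - 38*(4/37 + 11*1) = -12231/2 - 38*(4/37 + 11) = -12231/2 - 38*411/37 = -12231/2 - 15618/37 = -483783/74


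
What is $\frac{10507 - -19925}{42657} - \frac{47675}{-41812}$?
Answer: $\frac{1102031753}{594524828} \approx 1.8536$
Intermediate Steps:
$\frac{10507 - -19925}{42657} - \frac{47675}{-41812} = \left(10507 + 19925\right) \frac{1}{42657} - - \frac{47675}{41812} = 30432 \cdot \frac{1}{42657} + \frac{47675}{41812} = \frac{10144}{14219} + \frac{47675}{41812} = \frac{1102031753}{594524828}$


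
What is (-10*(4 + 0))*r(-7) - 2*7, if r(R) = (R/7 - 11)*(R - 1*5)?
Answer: -5774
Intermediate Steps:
r(R) = (-11 + R/7)*(-5 + R) (r(R) = (R*(⅐) - 11)*(R - 5) = (R/7 - 11)*(-5 + R) = (-11 + R/7)*(-5 + R))
(-10*(4 + 0))*r(-7) - 2*7 = (-10*(4 + 0))*(55 - 82/7*(-7) + (⅐)*(-7)²) - 2*7 = (-10*4)*(55 + 82 + (⅐)*49) - 14 = -40*(55 + 82 + 7) - 14 = -40*144 - 14 = -5760 - 14 = -5774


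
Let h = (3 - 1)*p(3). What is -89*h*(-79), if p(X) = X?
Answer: 42186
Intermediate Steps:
h = 6 (h = (3 - 1)*3 = 2*3 = 6)
-89*h*(-79) = -89*6*(-79) = -534*(-79) = 42186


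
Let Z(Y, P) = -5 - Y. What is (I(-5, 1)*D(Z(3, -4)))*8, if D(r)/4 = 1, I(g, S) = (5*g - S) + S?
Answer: -800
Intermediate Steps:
I(g, S) = 5*g (I(g, S) = (-S + 5*g) + S = 5*g)
D(r) = 4 (D(r) = 4*1 = 4)
(I(-5, 1)*D(Z(3, -4)))*8 = ((5*(-5))*4)*8 = -25*4*8 = -100*8 = -800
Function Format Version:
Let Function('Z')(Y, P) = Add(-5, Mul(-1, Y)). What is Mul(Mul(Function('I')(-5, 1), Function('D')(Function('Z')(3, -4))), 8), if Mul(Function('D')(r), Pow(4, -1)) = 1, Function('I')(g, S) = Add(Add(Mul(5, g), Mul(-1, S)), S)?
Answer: -800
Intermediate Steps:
Function('I')(g, S) = Mul(5, g) (Function('I')(g, S) = Add(Add(Mul(-1, S), Mul(5, g)), S) = Mul(5, g))
Function('D')(r) = 4 (Function('D')(r) = Mul(4, 1) = 4)
Mul(Mul(Function('I')(-5, 1), Function('D')(Function('Z')(3, -4))), 8) = Mul(Mul(Mul(5, -5), 4), 8) = Mul(Mul(-25, 4), 8) = Mul(-100, 8) = -800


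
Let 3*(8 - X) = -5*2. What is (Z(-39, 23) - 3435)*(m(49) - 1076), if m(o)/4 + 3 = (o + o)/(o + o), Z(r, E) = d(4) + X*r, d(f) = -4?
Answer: 4207004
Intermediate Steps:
X = 34/3 (X = 8 - (-5)*2/3 = 8 - ⅓*(-10) = 8 + 10/3 = 34/3 ≈ 11.333)
Z(r, E) = -4 + 34*r/3
m(o) = -8 (m(o) = -12 + 4*((o + o)/(o + o)) = -12 + 4*((2*o)/((2*o))) = -12 + 4*((2*o)*(1/(2*o))) = -12 + 4*1 = -12 + 4 = -8)
(Z(-39, 23) - 3435)*(m(49) - 1076) = ((-4 + (34/3)*(-39)) - 3435)*(-8 - 1076) = ((-4 - 442) - 3435)*(-1084) = (-446 - 3435)*(-1084) = -3881*(-1084) = 4207004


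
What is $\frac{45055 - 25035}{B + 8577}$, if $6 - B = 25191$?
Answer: $- \frac{5005}{4152} \approx -1.2054$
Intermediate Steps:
$B = -25185$ ($B = 6 - 25191 = -25185$)
$\frac{45055 - 25035}{B + 8577} = \frac{45055 - 25035}{-25185 + 8577} = \frac{20020}{-16608} = 20020 \left(- \frac{1}{16608}\right) = - \frac{5005}{4152}$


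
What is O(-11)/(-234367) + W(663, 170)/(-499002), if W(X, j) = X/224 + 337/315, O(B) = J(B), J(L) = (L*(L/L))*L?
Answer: -12615153317/24058203785280 ≈ -0.00052436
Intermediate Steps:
J(L) = L**2 (J(L) = (L*1)*L = L*L = L**2)
O(B) = B**2
W(X, j) = 337/315 + X/224 (W(X, j) = X*(1/224) + 337*(1/315) = X/224 + 337/315 = 337/315 + X/224)
O(-11)/(-234367) + W(663, 170)/(-499002) = (-11)**2/(-234367) + (337/315 + (1/224)*663)/(-499002) = 121*(-1/234367) + (337/315 + 663/224)*(-1/499002) = -121/234367 + (40619/10080)*(-1/499002) = -121/234367 - 40619/5029940160 = -12615153317/24058203785280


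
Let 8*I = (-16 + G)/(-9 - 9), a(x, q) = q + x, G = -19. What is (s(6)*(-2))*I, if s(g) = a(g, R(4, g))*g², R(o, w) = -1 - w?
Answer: 35/2 ≈ 17.500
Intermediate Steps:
s(g) = -g² (s(g) = ((-1 - g) + g)*g² = -g²)
I = 35/144 (I = ((-16 - 19)/(-9 - 9))/8 = (-35/(-18))/8 = (-35*(-1/18))/8 = (⅛)*(35/18) = 35/144 ≈ 0.24306)
(s(6)*(-2))*I = (-1*6²*(-2))*(35/144) = (-1*36*(-2))*(35/144) = -36*(-2)*(35/144) = 72*(35/144) = 35/2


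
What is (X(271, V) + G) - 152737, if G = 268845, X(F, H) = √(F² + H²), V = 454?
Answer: 116108 + √279557 ≈ 1.1664e+5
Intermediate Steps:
(X(271, V) + G) - 152737 = (√(271² + 454²) + 268845) - 152737 = (√(73441 + 206116) + 268845) - 152737 = (√279557 + 268845) - 152737 = (268845 + √279557) - 152737 = 116108 + √279557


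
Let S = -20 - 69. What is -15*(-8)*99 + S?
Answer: 11791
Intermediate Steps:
S = -89
-15*(-8)*99 + S = -15*(-8)*99 - 89 = 120*99 - 89 = 11880 - 89 = 11791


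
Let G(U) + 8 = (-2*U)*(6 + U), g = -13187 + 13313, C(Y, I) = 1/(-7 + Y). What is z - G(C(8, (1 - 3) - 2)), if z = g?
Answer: 148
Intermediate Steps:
g = 126
G(U) = -8 - 2*U*(6 + U) (G(U) = -8 + (-2*U)*(6 + U) = -8 - 2*U*(6 + U))
z = 126
z - G(C(8, (1 - 3) - 2)) = 126 - (-8 - 12/(-7 + 8) - 2/(-7 + 8)**2) = 126 - (-8 - 12/1 - 2*(1/1)**2) = 126 - (-8 - 12*1 - 2*1**2) = 126 - (-8 - 12 - 2*1) = 126 - (-8 - 12 - 2) = 126 - 1*(-22) = 126 + 22 = 148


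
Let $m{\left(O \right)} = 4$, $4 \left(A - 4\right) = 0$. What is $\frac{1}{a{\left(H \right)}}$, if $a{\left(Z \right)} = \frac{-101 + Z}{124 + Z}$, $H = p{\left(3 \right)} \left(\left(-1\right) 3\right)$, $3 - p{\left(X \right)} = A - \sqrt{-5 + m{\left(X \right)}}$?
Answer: $- \frac{12437}{9613} + \frac{675 i}{9613} \approx -1.2938 + 0.070217 i$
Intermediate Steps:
$A = 4$ ($A = 4 + \frac{1}{4} \cdot 0 = 4 + 0 = 4$)
$p{\left(X \right)} = -1 + i$ ($p{\left(X \right)} = 3 - \left(4 - \sqrt{-5 + 4}\right) = 3 - \left(4 - \sqrt{-1}\right) = 3 - \left(4 - i\right) = -1 + i$)
$H = 3 - 3 i$ ($H = \left(-1 + i\right) \left(\left(-1\right) 3\right) = \left(-1 + i\right) \left(-3\right) = 3 - 3 i \approx 3.0 - 3.0 i$)
$a{\left(Z \right)} = \frac{-101 + Z}{124 + Z}$
$\frac{1}{a{\left(H \right)}} = \frac{1}{\frac{1}{124 + \left(3 - 3 i\right)} \left(-101 + \left(3 - 3 i\right)\right)} = \frac{1}{\frac{1}{127 - 3 i} \left(-98 - 3 i\right)} = \frac{1}{\frac{127 + 3 i}{16138} \left(-98 - 3 i\right)} = \frac{1}{\frac{1}{16138} \left(-98 - 3 i\right) \left(127 + 3 i\right)} = \frac{\left(-98 + 3 i\right) \left(127 - 3 i\right)}{9613}$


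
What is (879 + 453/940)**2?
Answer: 683454384369/883600 ≈ 7.7349e+5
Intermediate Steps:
(879 + 453/940)**2 = (826713/940)**2 = 683454384369/883600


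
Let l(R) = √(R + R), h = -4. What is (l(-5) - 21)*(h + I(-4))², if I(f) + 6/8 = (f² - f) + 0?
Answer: -78141/16 + 3721*I*√10/16 ≈ -4883.8 + 735.43*I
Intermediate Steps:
I(f) = -¾ + f² - f (I(f) = -¾ + ((f² - f) + 0) = -¾ + (f² - f) = -¾ + f² - f)
l(R) = √2*√R (l(R) = √(2*R) = √2*√R)
(l(-5) - 21)*(h + I(-4))² = (√2*√(-5) - 21)*(-4 + (-¾ + (-4)² - 1*(-4)))² = (√2*(I*√5) - 21)*(-4 + (-¾ + 16 + 4))² = (I*√10 - 21)*(-4 + 77/4)² = (-21 + I*√10)*(61/4)² = (-21 + I*√10)*(3721/16) = -78141/16 + 3721*I*√10/16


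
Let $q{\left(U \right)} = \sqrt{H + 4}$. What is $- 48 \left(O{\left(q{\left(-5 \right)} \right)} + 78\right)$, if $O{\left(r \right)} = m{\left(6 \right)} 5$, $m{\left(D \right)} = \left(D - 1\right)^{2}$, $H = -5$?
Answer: $-9744$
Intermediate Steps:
$m{\left(D \right)} = \left(-1 + D\right)^{2}$
$q{\left(U \right)} = i$ ($q{\left(U \right)} = \sqrt{-5 + 4} = \sqrt{-1} = i$)
$O{\left(r \right)} = 125$ ($O{\left(r \right)} = \left(-1 + 6\right)^{2} \cdot 5 = 5^{2} \cdot 5 = 25 \cdot 5 = 125$)
$- 48 \left(O{\left(q{\left(-5 \right)} \right)} + 78\right) = - 48 \left(125 + 78\right) = \left(-48\right) 203 = -9744$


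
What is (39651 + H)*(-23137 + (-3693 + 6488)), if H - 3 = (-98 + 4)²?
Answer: -986383580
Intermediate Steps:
H = 8839 (H = 3 + (-98 + 4)² = 3 + (-94)² = 3 + 8836 = 8839)
(39651 + H)*(-23137 + (-3693 + 6488)) = (39651 + 8839)*(-23137 + (-3693 + 6488)) = 48490*(-23137 + 2795) = 48490*(-20342) = -986383580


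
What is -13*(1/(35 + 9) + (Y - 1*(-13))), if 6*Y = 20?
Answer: -28067/132 ≈ -212.63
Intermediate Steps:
Y = 10/3 (Y = (⅙)*20 = 10/3 ≈ 3.3333)
-13*(1/(35 + 9) + (Y - 1*(-13))) = -13*(1/(35 + 9) + (10/3 - 1*(-13))) = -13*(1/44 + (10/3 + 13)) = -13*(1/44 + 49/3) = -13*2159/132 = -28067/132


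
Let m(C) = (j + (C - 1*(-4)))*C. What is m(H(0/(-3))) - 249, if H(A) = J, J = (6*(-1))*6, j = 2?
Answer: 831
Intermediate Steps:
J = -36 (J = -6*6 = -36)
H(A) = -36
m(C) = C*(6 + C) (m(C) = (2 + (C - 1*(-4)))*C = (2 + (C + 4))*C = (2 + (4 + C))*C = (6 + C)*C = C*(6 + C))
m(H(0/(-3))) - 249 = -36*(6 - 36) - 249 = -36*(-30) - 249 = 1080 - 249 = 831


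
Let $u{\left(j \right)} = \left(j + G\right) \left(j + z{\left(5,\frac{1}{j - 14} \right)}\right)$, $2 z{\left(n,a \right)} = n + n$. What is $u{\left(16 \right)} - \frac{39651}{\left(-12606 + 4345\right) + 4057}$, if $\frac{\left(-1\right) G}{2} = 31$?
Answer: $- \frac{4021413}{4204} \approx -956.57$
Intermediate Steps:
$z{\left(n,a \right)} = n$ ($z{\left(n,a \right)} = \frac{n + n}{2} = \frac{2 n}{2} = n$)
$G = -62$ ($G = \left(-2\right) 31 = -62$)
$u{\left(j \right)} = \left(-62 + j\right) \left(5 + j\right)$ ($u{\left(j \right)} = \left(j - 62\right) \left(j + 5\right) = \left(-62 + j\right) \left(5 + j\right)$)
$u{\left(16 \right)} - \frac{39651}{\left(-12606 + 4345\right) + 4057} = \left(-310 + 16^{2} - 912\right) - \frac{39651}{\left(-12606 + 4345\right) + 4057} = \left(-310 + 256 - 912\right) - \frac{39651}{-8261 + 4057} = -966 - \frac{39651}{-4204} = -966 - 39651 \left(- \frac{1}{4204}\right) = -966 - - \frac{39651}{4204} = -966 + \frac{39651}{4204} = - \frac{4021413}{4204}$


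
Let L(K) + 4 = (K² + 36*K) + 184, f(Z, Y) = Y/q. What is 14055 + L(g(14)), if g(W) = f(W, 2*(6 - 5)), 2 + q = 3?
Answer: 14311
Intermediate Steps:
q = 1 (q = -2 + 3 = 1)
f(Z, Y) = Y (f(Z, Y) = Y/1 = Y*1 = Y)
g(W) = 2 (g(W) = 2*(6 - 5) = 2*1 = 2)
L(K) = 180 + K² + 36*K (L(K) = -4 + ((K² + 36*K) + 184) = -4 + (184 + K² + 36*K) = 180 + K² + 36*K)
14055 + L(g(14)) = 14055 + (180 + 2² + 36*2) = 14055 + (180 + 4 + 72) = 14055 + 256 = 14311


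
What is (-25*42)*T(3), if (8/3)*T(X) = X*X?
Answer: -14175/4 ≈ -3543.8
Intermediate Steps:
T(X) = 3*X²/8 (T(X) = 3*(X*X)/8 = 3*X²/8)
(-25*42)*T(3) = (-25*42)*((3/8)*3²) = -1575*9/4 = -1050*27/8 = -14175/4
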